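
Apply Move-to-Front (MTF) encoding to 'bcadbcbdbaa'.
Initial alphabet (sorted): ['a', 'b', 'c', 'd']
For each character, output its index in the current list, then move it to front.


MTF encoding:
'b': index 1 in ['a', 'b', 'c', 'd'] -> ['b', 'a', 'c', 'd']
'c': index 2 in ['b', 'a', 'c', 'd'] -> ['c', 'b', 'a', 'd']
'a': index 2 in ['c', 'b', 'a', 'd'] -> ['a', 'c', 'b', 'd']
'd': index 3 in ['a', 'c', 'b', 'd'] -> ['d', 'a', 'c', 'b']
'b': index 3 in ['d', 'a', 'c', 'b'] -> ['b', 'd', 'a', 'c']
'c': index 3 in ['b', 'd', 'a', 'c'] -> ['c', 'b', 'd', 'a']
'b': index 1 in ['c', 'b', 'd', 'a'] -> ['b', 'c', 'd', 'a']
'd': index 2 in ['b', 'c', 'd', 'a'] -> ['d', 'b', 'c', 'a']
'b': index 1 in ['d', 'b', 'c', 'a'] -> ['b', 'd', 'c', 'a']
'a': index 3 in ['b', 'd', 'c', 'a'] -> ['a', 'b', 'd', 'c']
'a': index 0 in ['a', 'b', 'd', 'c'] -> ['a', 'b', 'd', 'c']


Output: [1, 2, 2, 3, 3, 3, 1, 2, 1, 3, 0]


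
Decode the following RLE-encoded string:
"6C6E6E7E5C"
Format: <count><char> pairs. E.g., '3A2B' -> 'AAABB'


Expanding each <count><char> pair:
  6C -> 'CCCCCC'
  6E -> 'EEEEEE'
  6E -> 'EEEEEE'
  7E -> 'EEEEEEE'
  5C -> 'CCCCC'

Decoded = CCCCCCEEEEEEEEEEEEEEEEEEECCCCC


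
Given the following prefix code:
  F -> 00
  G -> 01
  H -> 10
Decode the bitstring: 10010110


Decoding step by step:
Bits 10 -> H
Bits 01 -> G
Bits 01 -> G
Bits 10 -> H


Decoded message: HGGH


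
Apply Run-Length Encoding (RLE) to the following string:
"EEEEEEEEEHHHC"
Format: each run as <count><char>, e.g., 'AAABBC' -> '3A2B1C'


Scanning runs left to right:
  i=0: run of 'E' x 9 -> '9E'
  i=9: run of 'H' x 3 -> '3H'
  i=12: run of 'C' x 1 -> '1C'

RLE = 9E3H1C


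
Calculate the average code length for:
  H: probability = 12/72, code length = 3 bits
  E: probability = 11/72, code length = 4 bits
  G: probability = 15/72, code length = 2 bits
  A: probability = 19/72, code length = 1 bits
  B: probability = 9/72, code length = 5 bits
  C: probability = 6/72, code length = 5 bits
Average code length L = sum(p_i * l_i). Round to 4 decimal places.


Weighted contributions p_i * l_i:
  H: (12/72) * 3 = 36/72
  E: (11/72) * 4 = 44/72
  G: (15/72) * 2 = 30/72
  A: (19/72) * 1 = 19/72
  B: (9/72) * 5 = 45/72
  C: (6/72) * 5 = 30/72
Sum = (36 + 44 + 30 + 19 + 45 + 30)/72 = 204/72

L = 204/72 = 2.8333 bits/symbol


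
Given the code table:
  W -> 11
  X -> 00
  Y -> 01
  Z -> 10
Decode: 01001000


Decoding:
01 -> Y
00 -> X
10 -> Z
00 -> X


Result: YXZX


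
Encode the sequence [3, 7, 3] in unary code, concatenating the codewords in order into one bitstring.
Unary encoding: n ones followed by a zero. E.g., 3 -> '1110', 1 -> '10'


Encode each number as n ones followed by a terminating 0:
  3 -> 1110 (4 bits)
  7 -> 11111110 (8 bits)
  3 -> 1110 (4 bits)
Total length = 4 + 8 + 4 = 16 bits.

Unary([3, 7, 3]) = 1110111111101110 (16 bits)


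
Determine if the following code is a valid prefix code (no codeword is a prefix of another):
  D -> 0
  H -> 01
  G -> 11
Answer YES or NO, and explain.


Checking each pair (does one codeword prefix another?):
  D='0' vs H='01': prefix -- VIOLATION

NO -- this is NOT a valid prefix code. D (0) is a prefix of H (01).


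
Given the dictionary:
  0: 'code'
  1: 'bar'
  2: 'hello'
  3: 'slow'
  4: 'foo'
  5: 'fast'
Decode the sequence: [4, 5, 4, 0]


Look up each index in the dictionary:
  4 -> 'foo'
  5 -> 'fast'
  4 -> 'foo'
  0 -> 'code'

Decoded: "foo fast foo code"


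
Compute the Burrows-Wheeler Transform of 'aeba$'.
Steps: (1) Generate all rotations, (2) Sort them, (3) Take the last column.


Rotations (sorted):
  0: $aeba -> last char: a
  1: a$aeb -> last char: b
  2: aeba$ -> last char: $
  3: ba$ae -> last char: e
  4: eba$a -> last char: a


BWT = ab$ea


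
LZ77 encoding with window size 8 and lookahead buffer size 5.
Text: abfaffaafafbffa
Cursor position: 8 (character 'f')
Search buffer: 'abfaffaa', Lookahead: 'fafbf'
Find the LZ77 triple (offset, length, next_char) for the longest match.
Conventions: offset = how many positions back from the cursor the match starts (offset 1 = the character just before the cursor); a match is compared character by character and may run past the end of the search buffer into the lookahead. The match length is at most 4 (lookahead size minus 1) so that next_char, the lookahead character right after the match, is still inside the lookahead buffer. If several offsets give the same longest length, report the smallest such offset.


Try each offset into the search buffer:
  offset=1 (pos 7, char 'a'): match length 0
  offset=2 (pos 6, char 'a'): match length 0
  offset=3 (pos 5, char 'f'): match length 2
  offset=4 (pos 4, char 'f'): match length 1
  offset=5 (pos 3, char 'a'): match length 0
  offset=6 (pos 2, char 'f'): match length 3
  offset=7 (pos 1, char 'b'): match length 0
  offset=8 (pos 0, char 'a'): match length 0
Longest match has length 3 at offset 6.
next_char = character at position 8 + 3 = 11 -> 'b'

Best match: offset=6, length=3 (matching 'faf' starting at position 2)
LZ77 triple: (6, 3, 'b')


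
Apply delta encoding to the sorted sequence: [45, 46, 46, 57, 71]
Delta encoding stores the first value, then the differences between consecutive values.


First value: 45
Deltas:
  46 - 45 = 1
  46 - 46 = 0
  57 - 46 = 11
  71 - 57 = 14


Delta encoded: [45, 1, 0, 11, 14]


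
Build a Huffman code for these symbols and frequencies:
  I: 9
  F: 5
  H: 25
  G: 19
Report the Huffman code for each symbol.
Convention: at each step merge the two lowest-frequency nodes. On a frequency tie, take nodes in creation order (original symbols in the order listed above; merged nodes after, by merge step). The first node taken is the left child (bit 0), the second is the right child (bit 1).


Huffman tree construction:
Step 1: Merge F(5) + I(9) = 14
Step 2: Merge (F+I)(14) + G(19) = 33
Step 3: Merge H(25) + ((F+I)+G)(33) = 58
Read each symbol's code off the tree from the root (left child = 0, right child = 1).

Codes:
  I: 101 (length 3)
  F: 100 (length 3)
  H: 0 (length 1)
  G: 11 (length 2)
Average code length: 105/58 = 1.8103 bits/symbol


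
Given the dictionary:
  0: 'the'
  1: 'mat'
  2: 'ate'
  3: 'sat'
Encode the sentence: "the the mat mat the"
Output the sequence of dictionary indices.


Look up each word in the dictionary:
  'the' -> 0
  'the' -> 0
  'mat' -> 1
  'mat' -> 1
  'the' -> 0

Encoded: [0, 0, 1, 1, 0]


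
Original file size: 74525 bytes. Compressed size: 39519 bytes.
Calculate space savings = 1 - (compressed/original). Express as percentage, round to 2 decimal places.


ratio = compressed/original = 39519/74525 = 0.530278
savings = 1 - ratio = 1 - 0.530278 = 0.469722
as a percentage: 0.469722 * 100 = 46.97%

Space savings = 1 - 39519/74525 = 46.97%


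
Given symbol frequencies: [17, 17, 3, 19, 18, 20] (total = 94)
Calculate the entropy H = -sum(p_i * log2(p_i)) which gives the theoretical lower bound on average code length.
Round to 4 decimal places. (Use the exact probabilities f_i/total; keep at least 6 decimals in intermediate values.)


Per-symbol terms -p_i * log2(p_i) with p_i = f_i/94:
  p = 17/94 = 0.180851: log2(p) = -2.467126, -p*log2(p) = 0.446182
  p = 17/94 = 0.180851: log2(p) = -2.467126, -p*log2(p) = 0.446182
  p = 3/94 = 0.031915: log2(p) = -4.969626, -p*log2(p) = 0.158605
  p = 19/94 = 0.202128: log2(p) = -2.306661, -p*log2(p) = 0.466240
  p = 18/94 = 0.191489: log2(p) = -2.384664, -p*log2(p) = 0.456638
  p = 20/94 = 0.212766: log2(p) = -2.232661, -p*log2(p) = 0.475034
H = 0.446182 + 0.446182 + 0.158605 + 0.466240 + 0.456638 + 0.475034 = 2.448881

H = 2.4489 bits/symbol


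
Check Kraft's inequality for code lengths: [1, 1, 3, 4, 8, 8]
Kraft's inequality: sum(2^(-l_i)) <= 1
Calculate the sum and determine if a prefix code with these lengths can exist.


Sum = 2^(-1) + 2^(-1) + 2^(-3) + 2^(-4) + 2^(-8) + 2^(-8)
    = 0.5 + 0.5 + 0.125 + 0.0625 + 0.00390625 + 0.00390625
    = 306/256 = 1.1953125
Since 1.1953125 > 1, Kraft's inequality is NOT satisfied.
A prefix code with these lengths CANNOT exist.

Kraft sum = 1.1953125. Not satisfied.


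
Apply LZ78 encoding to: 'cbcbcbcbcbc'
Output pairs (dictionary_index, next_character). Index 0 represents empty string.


LZ78 encoding steps:
Dictionary: {0: ''}
Step 1: w='' (idx 0), next='c' -> output (0, 'c'), add 'c' as idx 1
Step 2: w='' (idx 0), next='b' -> output (0, 'b'), add 'b' as idx 2
Step 3: w='c' (idx 1), next='b' -> output (1, 'b'), add 'cb' as idx 3
Step 4: w='cb' (idx 3), next='c' -> output (3, 'c'), add 'cbc' as idx 4
Step 5: w='b' (idx 2), next='c' -> output (2, 'c'), add 'bc' as idx 5
Step 6: w='bc' (idx 5), end of input -> output (5, '')


Encoded: [(0, 'c'), (0, 'b'), (1, 'b'), (3, 'c'), (2, 'c'), (5, '')]


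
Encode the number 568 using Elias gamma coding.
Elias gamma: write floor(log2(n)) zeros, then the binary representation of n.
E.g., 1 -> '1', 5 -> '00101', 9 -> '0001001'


num_bits = floor(log2(568)) + 1 = 10
leading_zeros = num_bits - 1 = 9
binary(568) = 1000111000

Elias gamma(568) = '000000000' + '1000111000' = 0000000001000111000 (19 bits)


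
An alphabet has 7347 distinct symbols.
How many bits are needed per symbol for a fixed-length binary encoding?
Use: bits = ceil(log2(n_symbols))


log2(7347) = 12.8429
Bracket: 2^12 = 4096 < 7347 <= 2^13 = 8192
So ceil(log2(7347)) = 13

bits = ceil(log2(7347)) = ceil(12.8429) = 13 bits


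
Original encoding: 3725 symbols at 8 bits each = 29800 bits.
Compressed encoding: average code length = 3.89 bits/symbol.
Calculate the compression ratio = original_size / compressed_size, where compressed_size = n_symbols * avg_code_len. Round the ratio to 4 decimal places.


original_size = n_symbols * orig_bits = 3725 * 8 = 29800 bits
compressed_size = n_symbols * avg_code_len = 3725 * 3.89 = 14490.25 bits
ratio = original_size / compressed_size = 29800 / 14490.25 = 2.0566

Compression ratio = 2.0566


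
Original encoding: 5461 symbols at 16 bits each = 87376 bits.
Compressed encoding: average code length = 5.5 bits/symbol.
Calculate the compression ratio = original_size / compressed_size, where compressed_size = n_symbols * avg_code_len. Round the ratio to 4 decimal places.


original_size = n_symbols * orig_bits = 5461 * 16 = 87376 bits
compressed_size = n_symbols * avg_code_len = 5461 * 5.5 = 30035.5 bits
ratio = original_size / compressed_size = 87376 / 30035.5 = 2.9091

Compression ratio = 2.9091


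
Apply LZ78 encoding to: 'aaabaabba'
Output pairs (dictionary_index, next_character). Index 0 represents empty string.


LZ78 encoding steps:
Dictionary: {0: ''}
Step 1: w='' (idx 0), next='a' -> output (0, 'a'), add 'a' as idx 1
Step 2: w='a' (idx 1), next='a' -> output (1, 'a'), add 'aa' as idx 2
Step 3: w='' (idx 0), next='b' -> output (0, 'b'), add 'b' as idx 3
Step 4: w='aa' (idx 2), next='b' -> output (2, 'b'), add 'aab' as idx 4
Step 5: w='b' (idx 3), next='a' -> output (3, 'a'), add 'ba' as idx 5


Encoded: [(0, 'a'), (1, 'a'), (0, 'b'), (2, 'b'), (3, 'a')]


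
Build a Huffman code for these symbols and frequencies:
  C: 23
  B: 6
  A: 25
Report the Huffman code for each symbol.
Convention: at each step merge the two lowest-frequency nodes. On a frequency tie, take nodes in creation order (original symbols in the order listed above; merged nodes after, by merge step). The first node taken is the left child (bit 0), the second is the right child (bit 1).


Huffman tree construction:
Step 1: Merge B(6) + C(23) = 29
Step 2: Merge A(25) + (B+C)(29) = 54
Read each symbol's code off the tree from the root (left child = 0, right child = 1).

Codes:
  C: 11 (length 2)
  B: 10 (length 2)
  A: 0 (length 1)
Average code length: 83/54 = 1.5370 bits/symbol


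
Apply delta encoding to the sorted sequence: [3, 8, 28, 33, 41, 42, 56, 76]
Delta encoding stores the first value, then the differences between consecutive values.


First value: 3
Deltas:
  8 - 3 = 5
  28 - 8 = 20
  33 - 28 = 5
  41 - 33 = 8
  42 - 41 = 1
  56 - 42 = 14
  76 - 56 = 20


Delta encoded: [3, 5, 20, 5, 8, 1, 14, 20]


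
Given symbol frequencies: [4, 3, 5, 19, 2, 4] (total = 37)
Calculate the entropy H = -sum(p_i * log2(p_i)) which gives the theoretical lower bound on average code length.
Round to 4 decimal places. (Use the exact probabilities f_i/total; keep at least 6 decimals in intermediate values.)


Per-symbol terms -p_i * log2(p_i) with p_i = f_i/37:
  p = 4/37 = 0.108108: log2(p) = -3.209453, -p*log2(p) = 0.346968
  p = 3/37 = 0.081081: log2(p) = -3.624491, -p*log2(p) = 0.293878
  p = 5/37 = 0.135135: log2(p) = -2.887525, -p*log2(p) = 0.390206
  p = 19/37 = 0.513514: log2(p) = -0.961526, -p*log2(p) = 0.493757
  p = 2/37 = 0.054054: log2(p) = -4.209453, -p*log2(p) = 0.227538
  p = 4/37 = 0.108108: log2(p) = -3.209453, -p*log2(p) = 0.346968
H = 0.346968 + 0.293878 + 0.390206 + 0.493757 + 0.227538 + 0.346968 = 2.099315

H = 2.0993 bits/symbol


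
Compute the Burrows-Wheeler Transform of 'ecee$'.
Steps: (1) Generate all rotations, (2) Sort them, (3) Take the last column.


Rotations (sorted):
  0: $ecee -> last char: e
  1: cee$e -> last char: e
  2: e$ece -> last char: e
  3: ecee$ -> last char: $
  4: ee$ec -> last char: c


BWT = eee$c


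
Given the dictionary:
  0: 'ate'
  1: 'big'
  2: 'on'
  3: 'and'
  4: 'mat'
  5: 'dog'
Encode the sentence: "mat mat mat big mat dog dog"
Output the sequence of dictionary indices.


Look up each word in the dictionary:
  'mat' -> 4
  'mat' -> 4
  'mat' -> 4
  'big' -> 1
  'mat' -> 4
  'dog' -> 5
  'dog' -> 5

Encoded: [4, 4, 4, 1, 4, 5, 5]


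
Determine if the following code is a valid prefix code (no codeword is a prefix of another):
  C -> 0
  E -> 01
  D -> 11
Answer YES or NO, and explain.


Checking each pair (does one codeword prefix another?):
  C='0' vs E='01': prefix -- VIOLATION

NO -- this is NOT a valid prefix code. C (0) is a prefix of E (01).


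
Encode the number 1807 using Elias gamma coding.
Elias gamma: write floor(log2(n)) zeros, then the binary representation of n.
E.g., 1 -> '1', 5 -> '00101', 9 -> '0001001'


num_bits = floor(log2(1807)) + 1 = 11
leading_zeros = num_bits - 1 = 10
binary(1807) = 11100001111

Elias gamma(1807) = '0000000000' + '11100001111' = 000000000011100001111 (21 bits)


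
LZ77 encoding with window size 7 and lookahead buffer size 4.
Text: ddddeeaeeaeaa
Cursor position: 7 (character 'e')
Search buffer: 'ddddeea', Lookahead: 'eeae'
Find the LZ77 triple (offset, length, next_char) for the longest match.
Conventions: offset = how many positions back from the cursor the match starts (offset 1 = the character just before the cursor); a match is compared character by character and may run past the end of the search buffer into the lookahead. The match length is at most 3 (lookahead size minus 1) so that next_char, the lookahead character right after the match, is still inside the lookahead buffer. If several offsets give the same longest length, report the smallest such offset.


Try each offset into the search buffer:
  offset=1 (pos 6, char 'a'): match length 0
  offset=2 (pos 5, char 'e'): match length 1
  offset=3 (pos 4, char 'e'): match length 3
  offset=4 (pos 3, char 'd'): match length 0
  offset=5 (pos 2, char 'd'): match length 0
  offset=6 (pos 1, char 'd'): match length 0
  offset=7 (pos 0, char 'd'): match length 0
Longest match has length 3 at offset 3.
next_char = character at position 7 + 3 = 10 -> 'e'

Best match: offset=3, length=3 (matching 'eea' starting at position 4)
LZ77 triple: (3, 3, 'e')


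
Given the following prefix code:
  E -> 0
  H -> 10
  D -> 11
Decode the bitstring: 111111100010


Decoding step by step:
Bits 11 -> D
Bits 11 -> D
Bits 11 -> D
Bits 10 -> H
Bits 0 -> E
Bits 0 -> E
Bits 10 -> H


Decoded message: DDDHEEH


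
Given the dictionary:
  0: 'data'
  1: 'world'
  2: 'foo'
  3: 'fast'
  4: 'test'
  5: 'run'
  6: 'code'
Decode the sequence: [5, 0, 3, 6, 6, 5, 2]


Look up each index in the dictionary:
  5 -> 'run'
  0 -> 'data'
  3 -> 'fast'
  6 -> 'code'
  6 -> 'code'
  5 -> 'run'
  2 -> 'foo'

Decoded: "run data fast code code run foo"


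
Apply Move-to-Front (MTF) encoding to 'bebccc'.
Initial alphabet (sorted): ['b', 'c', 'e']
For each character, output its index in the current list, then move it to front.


MTF encoding:
'b': index 0 in ['b', 'c', 'e'] -> ['b', 'c', 'e']
'e': index 2 in ['b', 'c', 'e'] -> ['e', 'b', 'c']
'b': index 1 in ['e', 'b', 'c'] -> ['b', 'e', 'c']
'c': index 2 in ['b', 'e', 'c'] -> ['c', 'b', 'e']
'c': index 0 in ['c', 'b', 'e'] -> ['c', 'b', 'e']
'c': index 0 in ['c', 'b', 'e'] -> ['c', 'b', 'e']


Output: [0, 2, 1, 2, 0, 0]


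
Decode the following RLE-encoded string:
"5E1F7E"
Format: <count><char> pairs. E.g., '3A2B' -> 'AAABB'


Expanding each <count><char> pair:
  5E -> 'EEEEE'
  1F -> 'F'
  7E -> 'EEEEEEE'

Decoded = EEEEEFEEEEEEE


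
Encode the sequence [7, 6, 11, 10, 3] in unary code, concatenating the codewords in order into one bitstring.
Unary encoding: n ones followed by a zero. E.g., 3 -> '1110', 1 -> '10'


Encode each number as n ones followed by a terminating 0:
  7 -> 11111110 (8 bits)
  6 -> 1111110 (7 bits)
  11 -> 111111111110 (12 bits)
  10 -> 11111111110 (11 bits)
  3 -> 1110 (4 bits)
Total length = 8 + 7 + 12 + 11 + 4 = 42 bits.

Unary([7, 6, 11, 10, 3]) = 111111101111110111111111110111111111101110 (42 bits)


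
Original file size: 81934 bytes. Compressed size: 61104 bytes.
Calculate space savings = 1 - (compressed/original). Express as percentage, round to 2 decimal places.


ratio = compressed/original = 61104/81934 = 0.745771
savings = 1 - ratio = 1 - 0.745771 = 0.254229
as a percentage: 0.254229 * 100 = 25.42%

Space savings = 1 - 61104/81934 = 25.42%


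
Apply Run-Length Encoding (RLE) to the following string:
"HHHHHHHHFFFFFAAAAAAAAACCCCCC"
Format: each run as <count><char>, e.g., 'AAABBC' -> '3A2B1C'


Scanning runs left to right:
  i=0: run of 'H' x 8 -> '8H'
  i=8: run of 'F' x 5 -> '5F'
  i=13: run of 'A' x 9 -> '9A'
  i=22: run of 'C' x 6 -> '6C'

RLE = 8H5F9A6C


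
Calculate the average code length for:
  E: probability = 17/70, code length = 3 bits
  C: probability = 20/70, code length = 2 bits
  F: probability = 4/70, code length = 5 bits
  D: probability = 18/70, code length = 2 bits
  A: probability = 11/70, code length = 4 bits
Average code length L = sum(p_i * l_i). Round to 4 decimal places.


Weighted contributions p_i * l_i:
  E: (17/70) * 3 = 51/70
  C: (20/70) * 2 = 40/70
  F: (4/70) * 5 = 20/70
  D: (18/70) * 2 = 36/70
  A: (11/70) * 4 = 44/70
Sum = (51 + 40 + 20 + 36 + 44)/70 = 191/70

L = 191/70 = 2.7286 bits/symbol


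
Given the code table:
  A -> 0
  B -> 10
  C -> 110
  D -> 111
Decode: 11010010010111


Decoding:
110 -> C
10 -> B
0 -> A
10 -> B
0 -> A
10 -> B
111 -> D


Result: CBABABD


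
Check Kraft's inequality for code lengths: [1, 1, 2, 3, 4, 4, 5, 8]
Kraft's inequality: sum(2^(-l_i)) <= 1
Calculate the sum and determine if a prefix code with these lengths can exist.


Sum = 2^(-1) + 2^(-1) + 2^(-2) + 2^(-3) + 2^(-4) + 2^(-4) + 2^(-5) + 2^(-8)
    = 0.5 + 0.5 + 0.25 + 0.125 + 0.0625 + 0.0625 + 0.03125 + 0.00390625
    = 393/256 = 1.53515625
Since 1.53515625 > 1, Kraft's inequality is NOT satisfied.
A prefix code with these lengths CANNOT exist.

Kraft sum = 1.53515625. Not satisfied.


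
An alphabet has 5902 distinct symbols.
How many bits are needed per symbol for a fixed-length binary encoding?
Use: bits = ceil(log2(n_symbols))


log2(5902) = 12.527
Bracket: 2^12 = 4096 < 5902 <= 2^13 = 8192
So ceil(log2(5902)) = 13

bits = ceil(log2(5902)) = ceil(12.527) = 13 bits


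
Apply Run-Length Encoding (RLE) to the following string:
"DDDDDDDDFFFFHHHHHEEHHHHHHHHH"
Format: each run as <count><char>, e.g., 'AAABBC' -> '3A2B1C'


Scanning runs left to right:
  i=0: run of 'D' x 8 -> '8D'
  i=8: run of 'F' x 4 -> '4F'
  i=12: run of 'H' x 5 -> '5H'
  i=17: run of 'E' x 2 -> '2E'
  i=19: run of 'H' x 9 -> '9H'

RLE = 8D4F5H2E9H


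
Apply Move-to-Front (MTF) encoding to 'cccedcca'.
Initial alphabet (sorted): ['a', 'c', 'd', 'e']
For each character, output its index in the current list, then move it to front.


MTF encoding:
'c': index 1 in ['a', 'c', 'd', 'e'] -> ['c', 'a', 'd', 'e']
'c': index 0 in ['c', 'a', 'd', 'e'] -> ['c', 'a', 'd', 'e']
'c': index 0 in ['c', 'a', 'd', 'e'] -> ['c', 'a', 'd', 'e']
'e': index 3 in ['c', 'a', 'd', 'e'] -> ['e', 'c', 'a', 'd']
'd': index 3 in ['e', 'c', 'a', 'd'] -> ['d', 'e', 'c', 'a']
'c': index 2 in ['d', 'e', 'c', 'a'] -> ['c', 'd', 'e', 'a']
'c': index 0 in ['c', 'd', 'e', 'a'] -> ['c', 'd', 'e', 'a']
'a': index 3 in ['c', 'd', 'e', 'a'] -> ['a', 'c', 'd', 'e']


Output: [1, 0, 0, 3, 3, 2, 0, 3]


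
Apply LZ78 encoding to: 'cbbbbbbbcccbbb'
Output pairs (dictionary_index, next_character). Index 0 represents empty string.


LZ78 encoding steps:
Dictionary: {0: ''}
Step 1: w='' (idx 0), next='c' -> output (0, 'c'), add 'c' as idx 1
Step 2: w='' (idx 0), next='b' -> output (0, 'b'), add 'b' as idx 2
Step 3: w='b' (idx 2), next='b' -> output (2, 'b'), add 'bb' as idx 3
Step 4: w='bb' (idx 3), next='b' -> output (3, 'b'), add 'bbb' as idx 4
Step 5: w='b' (idx 2), next='c' -> output (2, 'c'), add 'bc' as idx 5
Step 6: w='c' (idx 1), next='c' -> output (1, 'c'), add 'cc' as idx 6
Step 7: w='bbb' (idx 4), end of input -> output (4, '')


Encoded: [(0, 'c'), (0, 'b'), (2, 'b'), (3, 'b'), (2, 'c'), (1, 'c'), (4, '')]


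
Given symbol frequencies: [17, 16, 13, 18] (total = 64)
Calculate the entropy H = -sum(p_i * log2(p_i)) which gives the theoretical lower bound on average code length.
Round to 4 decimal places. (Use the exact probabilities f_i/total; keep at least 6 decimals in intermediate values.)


Per-symbol terms -p_i * log2(p_i) with p_i = f_i/64:
  p = 17/64 = 0.265625: log2(p) = -1.912537, -p*log2(p) = 0.508018
  p = 16/64 = 0.250000: log2(p) = -2.000000, -p*log2(p) = 0.500000
  p = 13/64 = 0.203125: log2(p) = -2.299560, -p*log2(p) = 0.467098
  p = 18/64 = 0.281250: log2(p) = -1.830075, -p*log2(p) = 0.514709
H = 0.508018 + 0.500000 + 0.467098 + 0.514709 = 1.989825

H = 1.9898 bits/symbol


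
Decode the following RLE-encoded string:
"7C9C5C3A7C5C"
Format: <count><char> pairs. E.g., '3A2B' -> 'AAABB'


Expanding each <count><char> pair:
  7C -> 'CCCCCCC'
  9C -> 'CCCCCCCCC'
  5C -> 'CCCCC'
  3A -> 'AAA'
  7C -> 'CCCCCCC'
  5C -> 'CCCCC'

Decoded = CCCCCCCCCCCCCCCCCCCCCAAACCCCCCCCCCCC


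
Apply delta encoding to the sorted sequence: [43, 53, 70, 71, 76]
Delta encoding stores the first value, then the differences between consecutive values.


First value: 43
Deltas:
  53 - 43 = 10
  70 - 53 = 17
  71 - 70 = 1
  76 - 71 = 5


Delta encoded: [43, 10, 17, 1, 5]


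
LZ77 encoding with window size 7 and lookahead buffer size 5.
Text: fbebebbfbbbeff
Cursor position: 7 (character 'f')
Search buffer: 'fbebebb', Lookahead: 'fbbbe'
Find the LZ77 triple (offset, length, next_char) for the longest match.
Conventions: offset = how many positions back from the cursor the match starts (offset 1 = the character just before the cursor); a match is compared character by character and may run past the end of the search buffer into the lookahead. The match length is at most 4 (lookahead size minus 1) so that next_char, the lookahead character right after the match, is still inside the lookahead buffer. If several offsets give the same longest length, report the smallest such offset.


Try each offset into the search buffer:
  offset=1 (pos 6, char 'b'): match length 0
  offset=2 (pos 5, char 'b'): match length 0
  offset=3 (pos 4, char 'e'): match length 0
  offset=4 (pos 3, char 'b'): match length 0
  offset=5 (pos 2, char 'e'): match length 0
  offset=6 (pos 1, char 'b'): match length 0
  offset=7 (pos 0, char 'f'): match length 2
Longest match has length 2 at offset 7.
next_char = character at position 7 + 2 = 9 -> 'b'

Best match: offset=7, length=2 (matching 'fb' starting at position 0)
LZ77 triple: (7, 2, 'b')


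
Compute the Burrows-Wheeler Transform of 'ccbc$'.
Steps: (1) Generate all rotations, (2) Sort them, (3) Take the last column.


Rotations (sorted):
  0: $ccbc -> last char: c
  1: bc$cc -> last char: c
  2: c$ccb -> last char: b
  3: cbc$c -> last char: c
  4: ccbc$ -> last char: $


BWT = ccbc$


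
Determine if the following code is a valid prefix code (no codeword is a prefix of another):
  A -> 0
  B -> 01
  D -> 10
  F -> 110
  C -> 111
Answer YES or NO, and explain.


Checking each pair (does one codeword prefix another?):
  A='0' vs B='01': prefix -- VIOLATION

NO -- this is NOT a valid prefix code. A (0) is a prefix of B (01).


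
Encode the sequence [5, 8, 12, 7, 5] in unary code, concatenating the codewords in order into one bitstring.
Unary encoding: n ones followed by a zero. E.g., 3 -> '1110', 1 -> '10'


Encode each number as n ones followed by a terminating 0:
  5 -> 111110 (6 bits)
  8 -> 111111110 (9 bits)
  12 -> 1111111111110 (13 bits)
  7 -> 11111110 (8 bits)
  5 -> 111110 (6 bits)
Total length = 6 + 9 + 13 + 8 + 6 = 42 bits.

Unary([5, 8, 12, 7, 5]) = 111110111111110111111111111011111110111110 (42 bits)


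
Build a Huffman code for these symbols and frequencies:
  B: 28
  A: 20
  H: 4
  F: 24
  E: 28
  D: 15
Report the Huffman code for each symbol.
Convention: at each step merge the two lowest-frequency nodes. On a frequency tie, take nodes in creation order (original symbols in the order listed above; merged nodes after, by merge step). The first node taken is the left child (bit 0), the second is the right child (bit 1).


Huffman tree construction:
Step 1: Merge H(4) + D(15) = 19
Step 2: Merge (H+D)(19) + A(20) = 39
Step 3: Merge F(24) + B(28) = 52
Step 4: Merge E(28) + ((H+D)+A)(39) = 67
Step 5: Merge (F+B)(52) + (E+((H+D)+A))(67) = 119
Read each symbol's code off the tree from the root (left child = 0, right child = 1).

Codes:
  B: 01 (length 2)
  A: 111 (length 3)
  H: 1100 (length 4)
  F: 00 (length 2)
  E: 10 (length 2)
  D: 1101 (length 4)
Average code length: 296/119 = 2.4874 bits/symbol


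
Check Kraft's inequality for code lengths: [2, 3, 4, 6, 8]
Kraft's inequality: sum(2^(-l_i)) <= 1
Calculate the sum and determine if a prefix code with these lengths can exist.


Sum = 2^(-2) + 2^(-3) + 2^(-4) + 2^(-6) + 2^(-8)
    = 0.25 + 0.125 + 0.0625 + 0.015625 + 0.00390625
    = 117/256 = 0.45703125
Since 0.45703125 <= 1, Kraft's inequality IS satisfied.
A prefix code with these lengths CAN exist.

Kraft sum = 0.45703125. Satisfied.


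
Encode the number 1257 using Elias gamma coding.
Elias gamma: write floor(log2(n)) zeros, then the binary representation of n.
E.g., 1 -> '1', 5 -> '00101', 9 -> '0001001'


num_bits = floor(log2(1257)) + 1 = 11
leading_zeros = num_bits - 1 = 10
binary(1257) = 10011101001

Elias gamma(1257) = '0000000000' + '10011101001' = 000000000010011101001 (21 bits)


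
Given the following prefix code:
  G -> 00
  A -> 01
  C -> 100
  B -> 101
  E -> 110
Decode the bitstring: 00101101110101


Decoding step by step:
Bits 00 -> G
Bits 101 -> B
Bits 101 -> B
Bits 110 -> E
Bits 101 -> B


Decoded message: GBBEB


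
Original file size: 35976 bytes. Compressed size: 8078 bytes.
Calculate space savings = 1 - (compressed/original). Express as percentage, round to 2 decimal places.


ratio = compressed/original = 8078/35976 = 0.224539
savings = 1 - ratio = 1 - 0.224539 = 0.775461
as a percentage: 0.775461 * 100 = 77.55%

Space savings = 1 - 8078/35976 = 77.55%


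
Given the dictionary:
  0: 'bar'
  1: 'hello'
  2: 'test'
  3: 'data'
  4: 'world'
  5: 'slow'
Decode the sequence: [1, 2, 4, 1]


Look up each index in the dictionary:
  1 -> 'hello'
  2 -> 'test'
  4 -> 'world'
  1 -> 'hello'

Decoded: "hello test world hello"


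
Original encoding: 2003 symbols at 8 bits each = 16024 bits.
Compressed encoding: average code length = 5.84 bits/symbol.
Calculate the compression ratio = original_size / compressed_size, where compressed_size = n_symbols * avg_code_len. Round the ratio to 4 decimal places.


original_size = n_symbols * orig_bits = 2003 * 8 = 16024 bits
compressed_size = n_symbols * avg_code_len = 2003 * 5.84 = 11697.52 bits
ratio = original_size / compressed_size = 16024 / 11697.52 = 1.3699

Compression ratio = 1.3699


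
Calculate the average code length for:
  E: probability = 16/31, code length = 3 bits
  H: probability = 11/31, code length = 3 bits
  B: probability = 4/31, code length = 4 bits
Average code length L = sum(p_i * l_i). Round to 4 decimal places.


Weighted contributions p_i * l_i:
  E: (16/31) * 3 = 48/31
  H: (11/31) * 3 = 33/31
  B: (4/31) * 4 = 16/31
Sum = (48 + 33 + 16)/31 = 97/31

L = 97/31 = 3.1290 bits/symbol


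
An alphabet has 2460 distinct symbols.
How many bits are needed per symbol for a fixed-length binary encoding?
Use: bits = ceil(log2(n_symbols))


log2(2460) = 11.2644
Bracket: 2^11 = 2048 < 2460 <= 2^12 = 4096
So ceil(log2(2460)) = 12

bits = ceil(log2(2460)) = ceil(11.2644) = 12 bits


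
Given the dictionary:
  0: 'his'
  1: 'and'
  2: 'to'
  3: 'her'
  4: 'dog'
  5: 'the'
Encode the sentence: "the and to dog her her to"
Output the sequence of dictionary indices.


Look up each word in the dictionary:
  'the' -> 5
  'and' -> 1
  'to' -> 2
  'dog' -> 4
  'her' -> 3
  'her' -> 3
  'to' -> 2

Encoded: [5, 1, 2, 4, 3, 3, 2]


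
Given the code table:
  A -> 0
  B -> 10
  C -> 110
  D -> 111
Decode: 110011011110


Decoding:
110 -> C
0 -> A
110 -> C
111 -> D
10 -> B


Result: CACDB


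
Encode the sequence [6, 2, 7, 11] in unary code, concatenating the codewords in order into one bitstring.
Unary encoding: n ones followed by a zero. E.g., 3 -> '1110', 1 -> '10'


Encode each number as n ones followed by a terminating 0:
  6 -> 1111110 (7 bits)
  2 -> 110 (3 bits)
  7 -> 11111110 (8 bits)
  11 -> 111111111110 (12 bits)
Total length = 7 + 3 + 8 + 12 = 30 bits.

Unary([6, 2, 7, 11]) = 111111011011111110111111111110 (30 bits)


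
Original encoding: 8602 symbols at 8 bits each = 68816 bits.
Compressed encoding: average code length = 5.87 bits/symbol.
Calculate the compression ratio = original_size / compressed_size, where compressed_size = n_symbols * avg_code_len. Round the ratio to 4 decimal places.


original_size = n_symbols * orig_bits = 8602 * 8 = 68816 bits
compressed_size = n_symbols * avg_code_len = 8602 * 5.87 = 50493.74 bits
ratio = original_size / compressed_size = 68816 / 50493.74 = 1.3629

Compression ratio = 1.3629


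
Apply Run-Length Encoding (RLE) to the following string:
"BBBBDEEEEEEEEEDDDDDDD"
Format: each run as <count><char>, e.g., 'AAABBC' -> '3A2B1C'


Scanning runs left to right:
  i=0: run of 'B' x 4 -> '4B'
  i=4: run of 'D' x 1 -> '1D'
  i=5: run of 'E' x 9 -> '9E'
  i=14: run of 'D' x 7 -> '7D'

RLE = 4B1D9E7D


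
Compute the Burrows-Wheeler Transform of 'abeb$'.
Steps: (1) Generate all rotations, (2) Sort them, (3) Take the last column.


Rotations (sorted):
  0: $abeb -> last char: b
  1: abeb$ -> last char: $
  2: b$abe -> last char: e
  3: beb$a -> last char: a
  4: eb$ab -> last char: b


BWT = b$eab


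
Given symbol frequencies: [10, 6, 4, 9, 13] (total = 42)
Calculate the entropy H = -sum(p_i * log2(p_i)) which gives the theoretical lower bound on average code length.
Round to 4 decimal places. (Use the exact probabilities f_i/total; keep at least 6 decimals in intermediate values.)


Per-symbol terms -p_i * log2(p_i) with p_i = f_i/42:
  p = 10/42 = 0.238095: log2(p) = -2.070389, -p*log2(p) = 0.492950
  p = 6/42 = 0.142857: log2(p) = -2.807355, -p*log2(p) = 0.401051
  p = 4/42 = 0.095238: log2(p) = -3.392317, -p*log2(p) = 0.323078
  p = 9/42 = 0.214286: log2(p) = -2.222392, -p*log2(p) = 0.476227
  p = 13/42 = 0.309524: log2(p) = -1.691878, -p*log2(p) = 0.523676
H = 0.492950 + 0.401051 + 0.323078 + 0.476227 + 0.523676 = 2.216982

H = 2.217 bits/symbol


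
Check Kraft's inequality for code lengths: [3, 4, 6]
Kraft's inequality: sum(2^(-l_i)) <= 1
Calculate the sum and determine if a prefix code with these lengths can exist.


Sum = 2^(-3) + 2^(-4) + 2^(-6)
    = 0.125 + 0.0625 + 0.015625
    = 13/64 = 0.203125
Since 0.203125 <= 1, Kraft's inequality IS satisfied.
A prefix code with these lengths CAN exist.

Kraft sum = 0.203125. Satisfied.


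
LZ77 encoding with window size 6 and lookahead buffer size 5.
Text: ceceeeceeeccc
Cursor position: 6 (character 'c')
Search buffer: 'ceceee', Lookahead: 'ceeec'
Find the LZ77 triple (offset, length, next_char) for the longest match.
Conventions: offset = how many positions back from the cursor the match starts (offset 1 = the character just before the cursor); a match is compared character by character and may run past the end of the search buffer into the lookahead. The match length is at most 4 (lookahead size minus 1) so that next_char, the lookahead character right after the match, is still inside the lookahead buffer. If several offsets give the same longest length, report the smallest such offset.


Try each offset into the search buffer:
  offset=1 (pos 5, char 'e'): match length 0
  offset=2 (pos 4, char 'e'): match length 0
  offset=3 (pos 3, char 'e'): match length 0
  offset=4 (pos 2, char 'c'): match length 4
  offset=5 (pos 1, char 'e'): match length 0
  offset=6 (pos 0, char 'c'): match length 2
Longest match has length 4 at offset 4.
next_char = character at position 6 + 4 = 10 -> 'c'

Best match: offset=4, length=4 (matching 'ceee' starting at position 2)
LZ77 triple: (4, 4, 'c')


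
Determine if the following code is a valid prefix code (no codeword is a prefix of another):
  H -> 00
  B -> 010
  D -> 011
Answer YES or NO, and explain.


Checking each pair (does one codeword prefix another?):
  H='00' vs B='010': no prefix
  H='00' vs D='011': no prefix
  B='010' vs H='00': no prefix
  B='010' vs D='011': no prefix
  D='011' vs H='00': no prefix
  D='011' vs B='010': no prefix
No violation found over all pairs.

YES -- this is a valid prefix code. No codeword is a prefix of any other codeword.


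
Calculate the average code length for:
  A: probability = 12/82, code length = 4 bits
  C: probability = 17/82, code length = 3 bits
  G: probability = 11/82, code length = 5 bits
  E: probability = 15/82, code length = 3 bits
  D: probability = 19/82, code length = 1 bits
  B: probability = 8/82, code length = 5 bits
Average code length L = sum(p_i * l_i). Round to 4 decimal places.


Weighted contributions p_i * l_i:
  A: (12/82) * 4 = 48/82
  C: (17/82) * 3 = 51/82
  G: (11/82) * 5 = 55/82
  E: (15/82) * 3 = 45/82
  D: (19/82) * 1 = 19/82
  B: (8/82) * 5 = 40/82
Sum = (48 + 51 + 55 + 45 + 19 + 40)/82 = 258/82

L = 258/82 = 3.1463 bits/symbol


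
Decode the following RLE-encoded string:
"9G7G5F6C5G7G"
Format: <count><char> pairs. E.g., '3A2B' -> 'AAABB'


Expanding each <count><char> pair:
  9G -> 'GGGGGGGGG'
  7G -> 'GGGGGGG'
  5F -> 'FFFFF'
  6C -> 'CCCCCC'
  5G -> 'GGGGG'
  7G -> 'GGGGGGG'

Decoded = GGGGGGGGGGGGGGGGFFFFFCCCCCCGGGGGGGGGGGG


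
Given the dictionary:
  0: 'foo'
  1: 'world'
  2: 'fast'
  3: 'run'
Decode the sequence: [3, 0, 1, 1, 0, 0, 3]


Look up each index in the dictionary:
  3 -> 'run'
  0 -> 'foo'
  1 -> 'world'
  1 -> 'world'
  0 -> 'foo'
  0 -> 'foo'
  3 -> 'run'

Decoded: "run foo world world foo foo run"


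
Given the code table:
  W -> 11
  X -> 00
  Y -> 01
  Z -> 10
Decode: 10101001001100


Decoding:
10 -> Z
10 -> Z
10 -> Z
01 -> Y
00 -> X
11 -> W
00 -> X


Result: ZZZYXWX


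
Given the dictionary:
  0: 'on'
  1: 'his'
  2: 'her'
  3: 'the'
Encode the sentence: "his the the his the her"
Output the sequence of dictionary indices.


Look up each word in the dictionary:
  'his' -> 1
  'the' -> 3
  'the' -> 3
  'his' -> 1
  'the' -> 3
  'her' -> 2

Encoded: [1, 3, 3, 1, 3, 2]


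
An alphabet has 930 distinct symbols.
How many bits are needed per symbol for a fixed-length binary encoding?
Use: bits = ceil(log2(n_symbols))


log2(930) = 9.8611
Bracket: 2^9 = 512 < 930 <= 2^10 = 1024
So ceil(log2(930)) = 10

bits = ceil(log2(930)) = ceil(9.8611) = 10 bits


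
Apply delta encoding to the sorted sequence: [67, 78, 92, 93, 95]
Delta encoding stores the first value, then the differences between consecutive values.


First value: 67
Deltas:
  78 - 67 = 11
  92 - 78 = 14
  93 - 92 = 1
  95 - 93 = 2


Delta encoded: [67, 11, 14, 1, 2]


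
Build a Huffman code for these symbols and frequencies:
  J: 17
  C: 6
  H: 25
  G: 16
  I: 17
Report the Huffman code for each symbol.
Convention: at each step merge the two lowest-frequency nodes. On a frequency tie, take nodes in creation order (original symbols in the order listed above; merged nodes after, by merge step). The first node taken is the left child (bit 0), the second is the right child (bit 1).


Huffman tree construction:
Step 1: Merge C(6) + G(16) = 22
Step 2: Merge J(17) + I(17) = 34
Step 3: Merge (C+G)(22) + H(25) = 47
Step 4: Merge (J+I)(34) + ((C+G)+H)(47) = 81
Read each symbol's code off the tree from the root (left child = 0, right child = 1).

Codes:
  J: 00 (length 2)
  C: 100 (length 3)
  H: 11 (length 2)
  G: 101 (length 3)
  I: 01 (length 2)
Average code length: 184/81 = 2.2716 bits/symbol


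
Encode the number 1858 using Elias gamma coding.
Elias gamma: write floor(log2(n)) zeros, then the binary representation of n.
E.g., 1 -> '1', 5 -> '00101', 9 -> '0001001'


num_bits = floor(log2(1858)) + 1 = 11
leading_zeros = num_bits - 1 = 10
binary(1858) = 11101000010

Elias gamma(1858) = '0000000000' + '11101000010' = 000000000011101000010 (21 bits)


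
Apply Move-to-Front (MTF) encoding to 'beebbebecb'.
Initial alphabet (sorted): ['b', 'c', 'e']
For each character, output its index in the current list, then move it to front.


MTF encoding:
'b': index 0 in ['b', 'c', 'e'] -> ['b', 'c', 'e']
'e': index 2 in ['b', 'c', 'e'] -> ['e', 'b', 'c']
'e': index 0 in ['e', 'b', 'c'] -> ['e', 'b', 'c']
'b': index 1 in ['e', 'b', 'c'] -> ['b', 'e', 'c']
'b': index 0 in ['b', 'e', 'c'] -> ['b', 'e', 'c']
'e': index 1 in ['b', 'e', 'c'] -> ['e', 'b', 'c']
'b': index 1 in ['e', 'b', 'c'] -> ['b', 'e', 'c']
'e': index 1 in ['b', 'e', 'c'] -> ['e', 'b', 'c']
'c': index 2 in ['e', 'b', 'c'] -> ['c', 'e', 'b']
'b': index 2 in ['c', 'e', 'b'] -> ['b', 'c', 'e']


Output: [0, 2, 0, 1, 0, 1, 1, 1, 2, 2]


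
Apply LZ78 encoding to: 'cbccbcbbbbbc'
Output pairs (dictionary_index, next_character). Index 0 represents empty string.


LZ78 encoding steps:
Dictionary: {0: ''}
Step 1: w='' (idx 0), next='c' -> output (0, 'c'), add 'c' as idx 1
Step 2: w='' (idx 0), next='b' -> output (0, 'b'), add 'b' as idx 2
Step 3: w='c' (idx 1), next='c' -> output (1, 'c'), add 'cc' as idx 3
Step 4: w='b' (idx 2), next='c' -> output (2, 'c'), add 'bc' as idx 4
Step 5: w='b' (idx 2), next='b' -> output (2, 'b'), add 'bb' as idx 5
Step 6: w='bb' (idx 5), next='b' -> output (5, 'b'), add 'bbb' as idx 6
Step 7: w='c' (idx 1), end of input -> output (1, '')


Encoded: [(0, 'c'), (0, 'b'), (1, 'c'), (2, 'c'), (2, 'b'), (5, 'b'), (1, '')]


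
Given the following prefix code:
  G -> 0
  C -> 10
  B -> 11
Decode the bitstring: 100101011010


Decoding step by step:
Bits 10 -> C
Bits 0 -> G
Bits 10 -> C
Bits 10 -> C
Bits 11 -> B
Bits 0 -> G
Bits 10 -> C


Decoded message: CGCCBGC


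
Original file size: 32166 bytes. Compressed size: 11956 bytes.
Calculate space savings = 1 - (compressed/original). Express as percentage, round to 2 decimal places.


ratio = compressed/original = 11956/32166 = 0.371697
savings = 1 - ratio = 1 - 0.371697 = 0.628303
as a percentage: 0.628303 * 100 = 62.83%

Space savings = 1 - 11956/32166 = 62.83%


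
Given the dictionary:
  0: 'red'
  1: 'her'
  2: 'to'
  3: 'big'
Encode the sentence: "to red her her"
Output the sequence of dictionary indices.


Look up each word in the dictionary:
  'to' -> 2
  'red' -> 0
  'her' -> 1
  'her' -> 1

Encoded: [2, 0, 1, 1]


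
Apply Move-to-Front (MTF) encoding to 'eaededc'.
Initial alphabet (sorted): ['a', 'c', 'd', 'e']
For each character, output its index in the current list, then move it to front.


MTF encoding:
'e': index 3 in ['a', 'c', 'd', 'e'] -> ['e', 'a', 'c', 'd']
'a': index 1 in ['e', 'a', 'c', 'd'] -> ['a', 'e', 'c', 'd']
'e': index 1 in ['a', 'e', 'c', 'd'] -> ['e', 'a', 'c', 'd']
'd': index 3 in ['e', 'a', 'c', 'd'] -> ['d', 'e', 'a', 'c']
'e': index 1 in ['d', 'e', 'a', 'c'] -> ['e', 'd', 'a', 'c']
'd': index 1 in ['e', 'd', 'a', 'c'] -> ['d', 'e', 'a', 'c']
'c': index 3 in ['d', 'e', 'a', 'c'] -> ['c', 'd', 'e', 'a']


Output: [3, 1, 1, 3, 1, 1, 3]
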